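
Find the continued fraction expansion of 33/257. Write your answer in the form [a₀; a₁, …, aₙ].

[0; 7, 1, 3, 1, 2, 2]

Apply division with remainder until the remainder is 0:
33 = 0·257 + 33, so a_0 = 0
257 = 7·33 + 26, so a_1 = 7
33 = 1·26 + 7, so a_2 = 1
26 = 3·7 + 5, so a_3 = 3
7 = 1·5 + 2, so a_4 = 1
5 = 2·2 + 1, so a_5 = 2
2 = 2·1 + 0, so a_6 = 2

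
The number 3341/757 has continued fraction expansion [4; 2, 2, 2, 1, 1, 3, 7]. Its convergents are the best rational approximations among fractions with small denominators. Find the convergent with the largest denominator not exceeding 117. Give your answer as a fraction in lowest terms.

459/104

a_0 = 4: 4/1  (≤ bound)
a_1 = 2: 9/2  (≤ bound)
a_2 = 2: 22/5  (≤ bound)
a_3 = 2: 53/12  (≤ bound)
a_4 = 1: 75/17  (≤ bound)
a_5 = 1: 128/29  (≤ bound)
a_6 = 3: 459/104  (≤ bound)
a_7 = 7: 3341/757  (> 117, stop)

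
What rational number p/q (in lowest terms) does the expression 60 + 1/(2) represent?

121/2

Build up convergents one term at a time:
a_0 = 60: 60/1
a_1 = 2: 121/2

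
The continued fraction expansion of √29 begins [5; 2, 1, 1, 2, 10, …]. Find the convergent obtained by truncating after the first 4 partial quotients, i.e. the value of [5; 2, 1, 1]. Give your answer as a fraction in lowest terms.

Start with 1.
1 + 1/(1/1) = 1 + 1/1 = 2/1
2 + 1/(2/1) = 2 + 1/2 = 5/2
5 + 1/(5/2) = 5 + 2/5 = 27/5

27/5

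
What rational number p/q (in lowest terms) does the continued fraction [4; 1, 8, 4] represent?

Start with 4.
8 + 1/(4/1) = 8 + 1/4 = 33/4
1 + 1/(33/4) = 1 + 4/33 = 37/33
4 + 1/(37/33) = 4 + 33/37 = 181/37

181/37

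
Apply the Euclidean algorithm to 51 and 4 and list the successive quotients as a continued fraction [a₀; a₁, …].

⌊51/4⌋ = 12, remainder 3
⌊4/3⌋ = 1, remainder 1
⌊3/1⌋ = 3, remainder 0

[12; 1, 3]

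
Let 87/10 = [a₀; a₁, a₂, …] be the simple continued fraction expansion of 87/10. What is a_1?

1

Run the Euclidean algorithm, recording each quotient:
87 ÷ 10 → quotient 8, remainder 7
10 ÷ 7 → quotient 1, remainder 3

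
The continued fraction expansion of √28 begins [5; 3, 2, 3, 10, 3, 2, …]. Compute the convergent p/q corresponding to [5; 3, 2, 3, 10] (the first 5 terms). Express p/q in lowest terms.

1307/247

a_0 = 5: 5/1
a_1 = 3: 16/3
a_2 = 2: 37/7
a_3 = 3: 127/24
a_4 = 10: 1307/247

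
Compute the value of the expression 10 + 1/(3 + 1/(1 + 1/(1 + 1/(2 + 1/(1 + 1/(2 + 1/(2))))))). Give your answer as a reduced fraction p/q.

1655/161

a_0 = 10: 10/1
a_1 = 3: 31/3
a_2 = 1: 41/4
a_3 = 1: 72/7
a_4 = 2: 185/18
a_5 = 1: 257/25
a_6 = 2: 699/68
a_7 = 2: 1655/161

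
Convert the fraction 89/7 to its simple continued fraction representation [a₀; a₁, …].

[12; 1, 2, 2]

Repeatedly divide and take the remainder:
⌊89/7⌋ = 12, remainder 5
⌊7/5⌋ = 1, remainder 2
⌊5/2⌋ = 2, remainder 1
⌊2/1⌋ = 2, remainder 0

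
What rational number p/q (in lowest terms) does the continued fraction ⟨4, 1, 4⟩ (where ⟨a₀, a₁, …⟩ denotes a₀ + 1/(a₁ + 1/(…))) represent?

Compute successive convergents:
a_0 = 4: 4/1
a_1 = 1: 5/1
a_2 = 4: 24/5

24/5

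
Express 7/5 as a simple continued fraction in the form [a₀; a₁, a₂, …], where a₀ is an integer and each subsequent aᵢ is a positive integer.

[1; 2, 2]

7 = 1·5 + 2, so a_0 = 1
5 = 2·2 + 1, so a_1 = 2
2 = 2·1 + 0, so a_2 = 2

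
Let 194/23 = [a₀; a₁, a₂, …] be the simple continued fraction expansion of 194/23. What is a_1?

2

Apply division with remainder until the remainder is 0:
⌊194/23⌋ = 8, remainder 10
⌊23/10⌋ = 2, remainder 3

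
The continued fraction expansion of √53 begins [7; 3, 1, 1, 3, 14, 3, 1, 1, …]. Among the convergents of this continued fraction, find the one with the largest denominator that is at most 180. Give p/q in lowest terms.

182/25

List convergents until the denominator exceeds the bound:
a_0 = 7: 7/1  (≤ bound)
a_1 = 3: 22/3  (≤ bound)
a_2 = 1: 29/4  (≤ bound)
a_3 = 1: 51/7  (≤ bound)
a_4 = 3: 182/25  (≤ bound)
a_5 = 14: 2599/357  (> 180, stop)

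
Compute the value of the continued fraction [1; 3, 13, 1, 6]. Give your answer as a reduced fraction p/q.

Build up convergents one term at a time:
a_0 = 1: 1/1
a_1 = 3: 4/3
a_2 = 13: 53/40
a_3 = 1: 57/43
a_4 = 6: 395/298

395/298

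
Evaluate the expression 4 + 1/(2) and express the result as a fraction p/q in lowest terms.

9/2

Use the convergent recurrence hₖ = aₖ·hₖ₋₁ + hₖ₋₂ (and likewise for the denominators kₖ):
a_0 = 4: 4/1
a_1 = 2: 9/2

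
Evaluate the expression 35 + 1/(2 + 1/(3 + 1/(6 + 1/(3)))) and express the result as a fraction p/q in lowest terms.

4925/139

Build up convergents one term at a time:
a_0 = 35: 35/1
a_1 = 2: 71/2
a_2 = 3: 248/7
a_3 = 6: 1559/44
a_4 = 3: 4925/139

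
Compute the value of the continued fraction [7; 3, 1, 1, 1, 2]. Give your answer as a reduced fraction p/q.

Compute successive convergents:
a_0 = 7: 7/1
a_1 = 3: 22/3
a_2 = 1: 29/4
a_3 = 1: 51/7
a_4 = 1: 80/11
a_5 = 2: 211/29

211/29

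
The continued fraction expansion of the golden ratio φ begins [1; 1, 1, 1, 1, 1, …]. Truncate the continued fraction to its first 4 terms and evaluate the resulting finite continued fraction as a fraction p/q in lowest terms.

5/3

a_0 = 1: 1/1
a_1 = 1: 2/1
a_2 = 1: 3/2
a_3 = 1: 5/3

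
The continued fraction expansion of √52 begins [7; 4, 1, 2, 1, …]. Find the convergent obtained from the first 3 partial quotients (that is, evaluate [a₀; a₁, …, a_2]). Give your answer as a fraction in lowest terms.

36/5

Use the convergent recurrence hₖ = aₖ·hₖ₋₁ + hₖ₋₂ (and likewise for the denominators kₖ):
a_0 = 7: 7/1
a_1 = 4: 29/4
a_2 = 1: 36/5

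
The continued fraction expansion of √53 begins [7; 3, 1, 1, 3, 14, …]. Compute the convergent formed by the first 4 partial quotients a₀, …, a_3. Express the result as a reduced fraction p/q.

51/7

Start with 1.
1 + 1/(1/1) = 1 + 1/1 = 2/1
3 + 1/(2/1) = 3 + 1/2 = 7/2
7 + 1/(7/2) = 7 + 2/7 = 51/7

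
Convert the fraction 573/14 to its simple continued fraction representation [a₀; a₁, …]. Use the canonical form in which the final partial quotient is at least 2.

[40; 1, 13]

573 ÷ 14 → quotient 40, remainder 13
14 ÷ 13 → quotient 1, remainder 1
13 ÷ 1 → quotient 13, remainder 0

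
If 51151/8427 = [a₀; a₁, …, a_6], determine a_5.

51151 = 6·8427 + 589, so a_0 = 6
8427 = 14·589 + 181, so a_1 = 14
589 = 3·181 + 46, so a_2 = 3
181 = 3·46 + 43, so a_3 = 3
46 = 1·43 + 3, so a_4 = 1
43 = 14·3 + 1, so a_5 = 14

14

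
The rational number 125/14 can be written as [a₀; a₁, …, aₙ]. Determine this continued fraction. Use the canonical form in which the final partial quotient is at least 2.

[8; 1, 13]

Run the Euclidean algorithm, recording each quotient:
⌊125/14⌋ = 8, remainder 13
⌊14/13⌋ = 1, remainder 1
⌊13/1⌋ = 13, remainder 0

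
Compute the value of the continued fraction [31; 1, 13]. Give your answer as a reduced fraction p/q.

447/14

a_0 = 31: 31/1
a_1 = 1: 32/1
a_2 = 13: 447/14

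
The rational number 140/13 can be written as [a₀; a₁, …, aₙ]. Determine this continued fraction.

⌊140/13⌋ = 10, remainder 10
⌊13/10⌋ = 1, remainder 3
⌊10/3⌋ = 3, remainder 1
⌊3/1⌋ = 3, remainder 0

[10; 1, 3, 3]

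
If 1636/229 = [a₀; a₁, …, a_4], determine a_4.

Run the Euclidean algorithm, recording each quotient:
1636 = 7·229 + 33, so a_0 = 7
229 = 6·33 + 31, so a_1 = 6
33 = 1·31 + 2, so a_2 = 1
31 = 15·2 + 1, so a_3 = 15
2 = 2·1 + 0, so a_4 = 2

2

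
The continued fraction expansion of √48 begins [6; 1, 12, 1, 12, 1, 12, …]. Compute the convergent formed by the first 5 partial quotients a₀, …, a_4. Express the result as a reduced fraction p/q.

1254/181

Start with 12.
1 + 1/(12/1) = 1 + 1/12 = 13/12
12 + 1/(13/12) = 12 + 12/13 = 168/13
1 + 1/(168/13) = 1 + 13/168 = 181/168
6 + 1/(181/168) = 6 + 168/181 = 1254/181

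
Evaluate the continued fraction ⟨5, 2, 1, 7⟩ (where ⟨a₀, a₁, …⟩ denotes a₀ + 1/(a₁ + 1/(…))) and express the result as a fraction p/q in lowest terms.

123/23

Work from the innermost term outward:
Start with 7.
1 + 1/(7/1) = 1 + 1/7 = 8/7
2 + 1/(8/7) = 2 + 7/8 = 23/8
5 + 1/(23/8) = 5 + 8/23 = 123/23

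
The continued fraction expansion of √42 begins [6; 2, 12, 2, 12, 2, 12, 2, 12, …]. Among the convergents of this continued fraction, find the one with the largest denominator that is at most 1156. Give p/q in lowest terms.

List convergents until the denominator exceeds the bound:
a_0 = 6: 6/1  (≤ bound)
a_1 = 2: 13/2  (≤ bound)
a_2 = 12: 162/25  (≤ bound)
a_3 = 2: 337/52  (≤ bound)
a_4 = 12: 4206/649  (≤ bound)
a_5 = 2: 8749/1350  (> 1156, stop)

4206/649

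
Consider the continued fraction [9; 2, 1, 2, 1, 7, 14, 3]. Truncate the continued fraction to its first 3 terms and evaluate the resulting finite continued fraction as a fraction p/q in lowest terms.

28/3

Build up convergents one term at a time:
a_0 = 9: 9/1
a_1 = 2: 19/2
a_2 = 1: 28/3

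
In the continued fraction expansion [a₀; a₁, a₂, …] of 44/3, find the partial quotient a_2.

2

Apply division with remainder until the remainder is 0:
44 ÷ 3 → quotient 14, remainder 2
3 ÷ 2 → quotient 1, remainder 1
2 ÷ 1 → quotient 2, remainder 0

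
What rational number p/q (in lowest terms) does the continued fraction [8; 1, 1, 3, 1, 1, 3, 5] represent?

2577/301

Start with 5.
3 + 1/(5/1) = 3 + 1/5 = 16/5
1 + 1/(16/5) = 1 + 5/16 = 21/16
1 + 1/(21/16) = 1 + 16/21 = 37/21
3 + 1/(37/21) = 3 + 21/37 = 132/37
1 + 1/(132/37) = 1 + 37/132 = 169/132
1 + 1/(169/132) = 1 + 132/169 = 301/169
8 + 1/(301/169) = 8 + 169/301 = 2577/301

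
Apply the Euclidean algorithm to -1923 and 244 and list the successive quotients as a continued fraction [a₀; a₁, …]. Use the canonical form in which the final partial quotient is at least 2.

[-8; 8, 2, 2, 2, 2]

-1923 ÷ 244 → quotient -8, remainder 29
244 ÷ 29 → quotient 8, remainder 12
29 ÷ 12 → quotient 2, remainder 5
12 ÷ 5 → quotient 2, remainder 2
5 ÷ 2 → quotient 2, remainder 1
2 ÷ 1 → quotient 2, remainder 0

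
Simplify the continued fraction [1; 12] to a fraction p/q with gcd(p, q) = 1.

13/12

Compute successive convergents:
a_0 = 1: 1/1
a_1 = 12: 13/12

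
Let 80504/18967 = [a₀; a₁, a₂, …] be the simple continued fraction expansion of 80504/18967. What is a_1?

Repeatedly divide and take the remainder:
⌊80504/18967⌋ = 4, remainder 4636
⌊18967/4636⌋ = 4, remainder 423

4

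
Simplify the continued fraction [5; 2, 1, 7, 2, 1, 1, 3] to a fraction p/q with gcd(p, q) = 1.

Work from the innermost term outward:
Start with 3.
1 + 1/(3/1) = 1 + 1/3 = 4/3
1 + 1/(4/3) = 1 + 3/4 = 7/4
2 + 1/(7/4) = 2 + 4/7 = 18/7
7 + 1/(18/7) = 7 + 7/18 = 133/18
1 + 1/(133/18) = 1 + 18/133 = 151/133
2 + 1/(151/133) = 2 + 133/151 = 435/151
5 + 1/(435/151) = 5 + 151/435 = 2326/435

2326/435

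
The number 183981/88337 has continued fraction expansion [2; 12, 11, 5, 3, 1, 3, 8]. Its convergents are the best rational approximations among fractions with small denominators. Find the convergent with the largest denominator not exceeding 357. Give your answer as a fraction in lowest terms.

a_0 = 2: 2/1  (≤ bound)
a_1 = 12: 25/12  (≤ bound)
a_2 = 11: 277/133  (≤ bound)
a_3 = 5: 1410/677  (> 357, stop)

277/133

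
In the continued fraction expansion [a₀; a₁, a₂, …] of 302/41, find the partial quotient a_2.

302 ÷ 41 → quotient 7, remainder 15
41 ÷ 15 → quotient 2, remainder 11
15 ÷ 11 → quotient 1, remainder 4

1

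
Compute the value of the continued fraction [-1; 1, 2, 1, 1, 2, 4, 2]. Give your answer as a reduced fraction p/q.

a_0 = -1: -1/1
a_1 = 1: 0/1
a_2 = 2: -1/3
a_3 = 1: -1/4
a_4 = 1: -2/7
a_5 = 2: -5/18
a_6 = 4: -22/79
a_7 = 2: -49/176

-49/176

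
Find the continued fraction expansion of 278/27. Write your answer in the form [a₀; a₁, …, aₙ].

[10; 3, 2, 1, 2]

278 ÷ 27 → quotient 10, remainder 8
27 ÷ 8 → quotient 3, remainder 3
8 ÷ 3 → quotient 2, remainder 2
3 ÷ 2 → quotient 1, remainder 1
2 ÷ 1 → quotient 2, remainder 0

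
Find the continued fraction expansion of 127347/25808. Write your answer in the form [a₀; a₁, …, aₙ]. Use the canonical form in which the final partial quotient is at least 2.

[4; 1, 14, 4, 10, 13, 1, 2]

Run the Euclidean algorithm, recording each quotient:
127347 ÷ 25808 → quotient 4, remainder 24115
25808 ÷ 24115 → quotient 1, remainder 1693
24115 ÷ 1693 → quotient 14, remainder 413
1693 ÷ 413 → quotient 4, remainder 41
413 ÷ 41 → quotient 10, remainder 3
41 ÷ 3 → quotient 13, remainder 2
3 ÷ 2 → quotient 1, remainder 1
2 ÷ 1 → quotient 2, remainder 0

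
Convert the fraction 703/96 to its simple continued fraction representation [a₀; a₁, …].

[7; 3, 10, 3]

Apply division with remainder until the remainder is 0:
703 ÷ 96 → quotient 7, remainder 31
96 ÷ 31 → quotient 3, remainder 3
31 ÷ 3 → quotient 10, remainder 1
3 ÷ 1 → quotient 3, remainder 0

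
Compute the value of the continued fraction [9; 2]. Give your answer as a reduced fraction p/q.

19/2

Start with 2.
9 + 1/(2/1) = 9 + 1/2 = 19/2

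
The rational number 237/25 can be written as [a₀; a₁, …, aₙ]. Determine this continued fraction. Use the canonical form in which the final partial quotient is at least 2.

237 = 9·25 + 12, so a_0 = 9
25 = 2·12 + 1, so a_1 = 2
12 = 12·1 + 0, so a_2 = 12

[9; 2, 12]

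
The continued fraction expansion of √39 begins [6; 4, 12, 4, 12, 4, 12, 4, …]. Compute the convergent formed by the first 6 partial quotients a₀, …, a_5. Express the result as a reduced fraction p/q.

Use the convergent recurrence hₖ = aₖ·hₖ₋₁ + hₖ₋₂ (and likewise for the denominators kₖ):
a_0 = 6: 6/1
a_1 = 4: 25/4
a_2 = 12: 306/49
a_3 = 4: 1249/200
a_4 = 12: 15294/2449
a_5 = 4: 62425/9996

62425/9996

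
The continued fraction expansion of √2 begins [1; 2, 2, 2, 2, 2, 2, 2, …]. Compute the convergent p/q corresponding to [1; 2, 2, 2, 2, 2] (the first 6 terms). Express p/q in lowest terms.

99/70

Compute successive convergents:
a_0 = 1: 1/1
a_1 = 2: 3/2
a_2 = 2: 7/5
a_3 = 2: 17/12
a_4 = 2: 41/29
a_5 = 2: 99/70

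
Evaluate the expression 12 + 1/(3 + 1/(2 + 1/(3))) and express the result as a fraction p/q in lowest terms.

295/24

Start with 3.
2 + 1/(3/1) = 2 + 1/3 = 7/3
3 + 1/(7/3) = 3 + 3/7 = 24/7
12 + 1/(24/7) = 12 + 7/24 = 295/24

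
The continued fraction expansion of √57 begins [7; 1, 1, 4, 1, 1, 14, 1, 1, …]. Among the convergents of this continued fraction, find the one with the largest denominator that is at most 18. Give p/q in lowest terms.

83/11

List convergents until the denominator exceeds the bound:
a_0 = 7: 7/1  (≤ bound)
a_1 = 1: 8/1  (≤ bound)
a_2 = 1: 15/2  (≤ bound)
a_3 = 4: 68/9  (≤ bound)
a_4 = 1: 83/11  (≤ bound)
a_5 = 1: 151/20  (> 18, stop)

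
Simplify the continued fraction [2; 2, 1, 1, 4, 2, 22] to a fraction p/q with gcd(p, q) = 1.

Use the convergent recurrence hₖ = aₖ·hₖ₋₁ + hₖ₋₂ (and likewise for the denominators kₖ):
a_0 = 2: 2/1
a_1 = 2: 5/2
a_2 = 1: 7/3
a_3 = 1: 12/5
a_4 = 4: 55/23
a_5 = 2: 122/51
a_6 = 22: 2739/1145

2739/1145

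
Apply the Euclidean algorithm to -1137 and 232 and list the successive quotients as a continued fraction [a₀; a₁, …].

⌊-1137/232⌋ = -5, remainder 23
⌊232/23⌋ = 10, remainder 2
⌊23/2⌋ = 11, remainder 1
⌊2/1⌋ = 2, remainder 0

[-5; 10, 11, 2]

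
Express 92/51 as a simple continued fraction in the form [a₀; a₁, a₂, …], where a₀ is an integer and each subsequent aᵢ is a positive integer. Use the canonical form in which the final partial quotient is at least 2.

92 = 1·51 + 41, so a_0 = 1
51 = 1·41 + 10, so a_1 = 1
41 = 4·10 + 1, so a_2 = 4
10 = 10·1 + 0, so a_3 = 10

[1; 1, 4, 10]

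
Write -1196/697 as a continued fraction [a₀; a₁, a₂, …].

[-2; 3, 1, 1, 11, 1, 7]

Repeatedly divide and take the remainder:
⌊-1196/697⌋ = -2, remainder 198
⌊697/198⌋ = 3, remainder 103
⌊198/103⌋ = 1, remainder 95
⌊103/95⌋ = 1, remainder 8
⌊95/8⌋ = 11, remainder 7
⌊8/7⌋ = 1, remainder 1
⌊7/1⌋ = 7, remainder 0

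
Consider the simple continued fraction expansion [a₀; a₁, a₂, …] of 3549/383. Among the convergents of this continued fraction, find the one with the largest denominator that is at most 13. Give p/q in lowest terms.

List convergents until the denominator exceeds the bound:
a_0 = 9: 9/1  (≤ bound)
a_1 = 3: 28/3  (≤ bound)
a_2 = 1: 37/4  (≤ bound)
a_3 = 3: 139/15  (> 13, stop)

37/4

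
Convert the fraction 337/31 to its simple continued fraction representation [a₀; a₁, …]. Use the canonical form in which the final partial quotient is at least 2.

337 = 10·31 + 27, so a_0 = 10
31 = 1·27 + 4, so a_1 = 1
27 = 6·4 + 3, so a_2 = 6
4 = 1·3 + 1, so a_3 = 1
3 = 3·1 + 0, so a_4 = 3

[10; 1, 6, 1, 3]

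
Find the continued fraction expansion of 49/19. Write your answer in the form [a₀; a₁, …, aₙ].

49 ÷ 19 → quotient 2, remainder 11
19 ÷ 11 → quotient 1, remainder 8
11 ÷ 8 → quotient 1, remainder 3
8 ÷ 3 → quotient 2, remainder 2
3 ÷ 2 → quotient 1, remainder 1
2 ÷ 1 → quotient 2, remainder 0

[2; 1, 1, 2, 1, 2]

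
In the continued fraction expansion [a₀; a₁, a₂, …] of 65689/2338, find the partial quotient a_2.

Apply division with remainder until the remainder is 0:
65689 ÷ 2338 → quotient 28, remainder 225
2338 ÷ 225 → quotient 10, remainder 88
225 ÷ 88 → quotient 2, remainder 49

2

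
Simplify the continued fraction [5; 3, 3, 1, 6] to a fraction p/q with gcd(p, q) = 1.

a_0 = 5: 5/1
a_1 = 3: 16/3
a_2 = 3: 53/10
a_3 = 1: 69/13
a_4 = 6: 467/88

467/88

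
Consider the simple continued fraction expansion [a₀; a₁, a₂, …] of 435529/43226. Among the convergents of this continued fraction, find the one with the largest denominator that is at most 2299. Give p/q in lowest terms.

a_0 = 10: 10/1  (≤ bound)
a_1 = 13: 131/13  (≤ bound)
a_2 = 4: 534/53  (≤ bound)
a_3 = 2: 1199/119  (≤ bound)
a_4 = 15: 18519/1838  (≤ bound)
a_5 = 2: 38237/3795  (> 2299, stop)

18519/1838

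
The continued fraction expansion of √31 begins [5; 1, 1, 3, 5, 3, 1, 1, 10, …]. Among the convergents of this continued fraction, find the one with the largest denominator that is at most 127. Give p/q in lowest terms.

List convergents until the denominator exceeds the bound:
a_0 = 5: 5/1  (≤ bound)
a_1 = 1: 6/1  (≤ bound)
a_2 = 1: 11/2  (≤ bound)
a_3 = 3: 39/7  (≤ bound)
a_4 = 5: 206/37  (≤ bound)
a_5 = 3: 657/118  (≤ bound)
a_6 = 1: 863/155  (> 127, stop)

657/118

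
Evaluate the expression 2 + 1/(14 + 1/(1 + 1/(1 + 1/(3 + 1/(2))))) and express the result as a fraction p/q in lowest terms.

a_0 = 2: 2/1
a_1 = 14: 29/14
a_2 = 1: 31/15
a_3 = 1: 60/29
a_4 = 3: 211/102
a_5 = 2: 482/233

482/233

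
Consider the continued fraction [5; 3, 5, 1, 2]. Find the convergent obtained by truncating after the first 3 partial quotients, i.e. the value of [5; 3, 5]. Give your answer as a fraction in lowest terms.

Start with 5.
3 + 1/(5/1) = 3 + 1/5 = 16/5
5 + 1/(16/5) = 5 + 5/16 = 85/16

85/16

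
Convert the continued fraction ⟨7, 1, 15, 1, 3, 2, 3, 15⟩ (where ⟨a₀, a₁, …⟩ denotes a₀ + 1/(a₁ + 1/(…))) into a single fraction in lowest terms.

63134/7951

a_0 = 7: 7/1
a_1 = 1: 8/1
a_2 = 15: 127/16
a_3 = 1: 135/17
a_4 = 3: 532/67
a_5 = 2: 1199/151
a_6 = 3: 4129/520
a_7 = 15: 63134/7951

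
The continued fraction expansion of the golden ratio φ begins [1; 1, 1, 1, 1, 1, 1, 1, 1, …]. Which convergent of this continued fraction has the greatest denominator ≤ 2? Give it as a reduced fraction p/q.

3/2

a_0 = 1: 1/1  (≤ bound)
a_1 = 1: 2/1  (≤ bound)
a_2 = 1: 3/2  (≤ bound)
a_3 = 1: 5/3  (> 2, stop)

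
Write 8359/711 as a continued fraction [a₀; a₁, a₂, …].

[11; 1, 3, 9, 9, 2]

Apply division with remainder until the remainder is 0:
8359 = 11·711 + 538, so a_0 = 11
711 = 1·538 + 173, so a_1 = 1
538 = 3·173 + 19, so a_2 = 3
173 = 9·19 + 2, so a_3 = 9
19 = 9·2 + 1, so a_4 = 9
2 = 2·1 + 0, so a_5 = 2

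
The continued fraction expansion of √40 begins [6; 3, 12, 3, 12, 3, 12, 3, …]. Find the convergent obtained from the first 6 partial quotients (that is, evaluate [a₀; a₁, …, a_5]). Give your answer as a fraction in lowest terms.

a_0 = 6: 6/1
a_1 = 3: 19/3
a_2 = 12: 234/37
a_3 = 3: 721/114
a_4 = 12: 8886/1405
a_5 = 3: 27379/4329

27379/4329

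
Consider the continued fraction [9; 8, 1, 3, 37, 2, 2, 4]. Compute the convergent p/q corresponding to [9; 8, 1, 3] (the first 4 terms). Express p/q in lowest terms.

a_0 = 9: 9/1
a_1 = 8: 73/8
a_2 = 1: 82/9
a_3 = 3: 319/35

319/35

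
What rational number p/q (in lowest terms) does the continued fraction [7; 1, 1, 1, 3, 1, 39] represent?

4257/557

Starting at the tail and folding back:
Start with 39.
1 + 1/(39/1) = 1 + 1/39 = 40/39
3 + 1/(40/39) = 3 + 39/40 = 159/40
1 + 1/(159/40) = 1 + 40/159 = 199/159
1 + 1/(199/159) = 1 + 159/199 = 358/199
1 + 1/(358/199) = 1 + 199/358 = 557/358
7 + 1/(557/358) = 7 + 358/557 = 4257/557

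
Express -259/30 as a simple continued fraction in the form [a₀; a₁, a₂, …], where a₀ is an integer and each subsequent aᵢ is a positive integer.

[-9; 2, 1, 2, 1, 2]

-259 ÷ 30 → quotient -9, remainder 11
30 ÷ 11 → quotient 2, remainder 8
11 ÷ 8 → quotient 1, remainder 3
8 ÷ 3 → quotient 2, remainder 2
3 ÷ 2 → quotient 1, remainder 1
2 ÷ 1 → quotient 2, remainder 0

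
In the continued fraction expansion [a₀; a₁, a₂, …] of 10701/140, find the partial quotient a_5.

Run the Euclidean algorithm, recording each quotient:
10701 = 76·140 + 61, so a_0 = 76
140 = 2·61 + 18, so a_1 = 2
61 = 3·18 + 7, so a_2 = 3
18 = 2·7 + 4, so a_3 = 2
7 = 1·4 + 3, so a_4 = 1
4 = 1·3 + 1, so a_5 = 1

1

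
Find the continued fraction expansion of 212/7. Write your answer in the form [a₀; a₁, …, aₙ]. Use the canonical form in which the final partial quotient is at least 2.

[30; 3, 2]

Run the Euclidean algorithm, recording each quotient:
⌊212/7⌋ = 30, remainder 2
⌊7/2⌋ = 3, remainder 1
⌊2/1⌋ = 2, remainder 0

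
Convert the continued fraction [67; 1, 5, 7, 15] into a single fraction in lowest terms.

44162/651

Starting at the tail and folding back:
Start with 15.
7 + 1/(15/1) = 7 + 1/15 = 106/15
5 + 1/(106/15) = 5 + 15/106 = 545/106
1 + 1/(545/106) = 1 + 106/545 = 651/545
67 + 1/(651/545) = 67 + 545/651 = 44162/651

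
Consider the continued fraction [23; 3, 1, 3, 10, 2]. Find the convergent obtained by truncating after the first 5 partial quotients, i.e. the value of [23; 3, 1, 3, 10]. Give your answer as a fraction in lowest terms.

Start with 10.
3 + 1/(10/1) = 3 + 1/10 = 31/10
1 + 1/(31/10) = 1 + 10/31 = 41/31
3 + 1/(41/31) = 3 + 31/41 = 154/41
23 + 1/(154/41) = 23 + 41/154 = 3583/154

3583/154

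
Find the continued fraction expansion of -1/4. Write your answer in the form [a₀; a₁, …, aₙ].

[-1; 1, 3]

-1 ÷ 4 → quotient -1, remainder 3
4 ÷ 3 → quotient 1, remainder 1
3 ÷ 1 → quotient 3, remainder 0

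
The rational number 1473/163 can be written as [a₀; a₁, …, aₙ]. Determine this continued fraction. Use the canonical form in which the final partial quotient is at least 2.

[9; 27, 6]

Run the Euclidean algorithm, recording each quotient:
1473 = 9·163 + 6, so a_0 = 9
163 = 27·6 + 1, so a_1 = 27
6 = 6·1 + 0, so a_2 = 6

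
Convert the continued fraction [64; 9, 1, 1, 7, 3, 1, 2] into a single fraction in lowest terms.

Start with 2.
1 + 1/(2/1) = 1 + 1/2 = 3/2
3 + 1/(3/2) = 3 + 2/3 = 11/3
7 + 1/(11/3) = 7 + 3/11 = 80/11
1 + 1/(80/11) = 1 + 11/80 = 91/80
1 + 1/(91/80) = 1 + 80/91 = 171/91
9 + 1/(171/91) = 9 + 91/171 = 1630/171
64 + 1/(1630/171) = 64 + 171/1630 = 104491/1630

104491/1630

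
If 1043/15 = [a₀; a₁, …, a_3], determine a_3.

⌊1043/15⌋ = 69, remainder 8
⌊15/8⌋ = 1, remainder 7
⌊8/7⌋ = 1, remainder 1
⌊7/1⌋ = 7, remainder 0

7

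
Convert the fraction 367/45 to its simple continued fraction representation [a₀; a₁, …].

367 ÷ 45 → quotient 8, remainder 7
45 ÷ 7 → quotient 6, remainder 3
7 ÷ 3 → quotient 2, remainder 1
3 ÷ 1 → quotient 3, remainder 0

[8; 6, 2, 3]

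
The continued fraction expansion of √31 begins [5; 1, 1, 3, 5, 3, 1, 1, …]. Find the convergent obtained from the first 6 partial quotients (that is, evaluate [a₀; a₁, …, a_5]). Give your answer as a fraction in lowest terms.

Start with 3.
5 + 1/(3/1) = 5 + 1/3 = 16/3
3 + 1/(16/3) = 3 + 3/16 = 51/16
1 + 1/(51/16) = 1 + 16/51 = 67/51
1 + 1/(67/51) = 1 + 51/67 = 118/67
5 + 1/(118/67) = 5 + 67/118 = 657/118

657/118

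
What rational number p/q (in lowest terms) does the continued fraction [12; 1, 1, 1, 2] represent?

Work from the innermost term outward:
Start with 2.
1 + 1/(2/1) = 1 + 1/2 = 3/2
1 + 1/(3/2) = 1 + 2/3 = 5/3
1 + 1/(5/3) = 1 + 3/5 = 8/5
12 + 1/(8/5) = 12 + 5/8 = 101/8

101/8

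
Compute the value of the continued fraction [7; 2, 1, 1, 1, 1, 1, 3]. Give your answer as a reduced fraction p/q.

561/76

Use the convergent recurrence hₖ = aₖ·hₖ₋₁ + hₖ₋₂ (and likewise for the denominators kₖ):
a_0 = 7: 7/1
a_1 = 2: 15/2
a_2 = 1: 22/3
a_3 = 1: 37/5
a_4 = 1: 59/8
a_5 = 1: 96/13
a_6 = 1: 155/21
a_7 = 3: 561/76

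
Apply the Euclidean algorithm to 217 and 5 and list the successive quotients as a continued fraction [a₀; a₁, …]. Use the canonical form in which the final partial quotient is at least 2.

[43; 2, 2]

217 = 43·5 + 2, so a_0 = 43
5 = 2·2 + 1, so a_1 = 2
2 = 2·1 + 0, so a_2 = 2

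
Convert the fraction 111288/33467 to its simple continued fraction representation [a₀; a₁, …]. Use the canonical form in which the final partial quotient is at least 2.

⌊111288/33467⌋ = 3, remainder 10887
⌊33467/10887⌋ = 3, remainder 806
⌊10887/806⌋ = 13, remainder 409
⌊806/409⌋ = 1, remainder 397
⌊409/397⌋ = 1, remainder 12
⌊397/12⌋ = 33, remainder 1
⌊12/1⌋ = 12, remainder 0

[3; 3, 13, 1, 1, 33, 12]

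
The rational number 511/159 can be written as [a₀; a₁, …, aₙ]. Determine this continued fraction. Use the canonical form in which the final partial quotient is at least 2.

511 = 3·159 + 34, so a_0 = 3
159 = 4·34 + 23, so a_1 = 4
34 = 1·23 + 11, so a_2 = 1
23 = 2·11 + 1, so a_3 = 2
11 = 11·1 + 0, so a_4 = 11

[3; 4, 1, 2, 11]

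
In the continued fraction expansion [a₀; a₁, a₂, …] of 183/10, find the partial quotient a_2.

3

Repeatedly divide and take the remainder:
⌊183/10⌋ = 18, remainder 3
⌊10/3⌋ = 3, remainder 1
⌊3/1⌋ = 3, remainder 0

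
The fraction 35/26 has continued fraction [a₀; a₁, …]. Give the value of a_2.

35 ÷ 26 → quotient 1, remainder 9
26 ÷ 9 → quotient 2, remainder 8
9 ÷ 8 → quotient 1, remainder 1

1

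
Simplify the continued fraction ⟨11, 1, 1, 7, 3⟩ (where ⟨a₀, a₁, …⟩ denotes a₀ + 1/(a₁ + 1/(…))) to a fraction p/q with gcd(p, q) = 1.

542/47

Collapse the nested fraction from the inside out:
Start with 3.
7 + 1/(3/1) = 7 + 1/3 = 22/3
1 + 1/(22/3) = 1 + 3/22 = 25/22
1 + 1/(25/22) = 1 + 22/25 = 47/25
11 + 1/(47/25) = 11 + 25/47 = 542/47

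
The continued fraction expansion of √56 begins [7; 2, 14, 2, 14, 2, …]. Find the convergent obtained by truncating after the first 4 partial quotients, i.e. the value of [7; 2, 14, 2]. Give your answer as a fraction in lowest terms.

Starting at the tail and folding back:
Start with 2.
14 + 1/(2/1) = 14 + 1/2 = 29/2
2 + 1/(29/2) = 2 + 2/29 = 60/29
7 + 1/(60/29) = 7 + 29/60 = 449/60

449/60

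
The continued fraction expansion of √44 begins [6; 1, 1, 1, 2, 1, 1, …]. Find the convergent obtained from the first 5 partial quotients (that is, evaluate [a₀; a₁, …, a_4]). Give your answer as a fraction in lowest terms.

Build up convergents one term at a time:
a_0 = 6: 6/1
a_1 = 1: 7/1
a_2 = 1: 13/2
a_3 = 1: 20/3
a_4 = 2: 53/8

53/8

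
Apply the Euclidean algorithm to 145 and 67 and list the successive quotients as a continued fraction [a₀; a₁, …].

[2; 6, 11]

Repeatedly divide and take the remainder:
145 = 2·67 + 11, so a_0 = 2
67 = 6·11 + 1, so a_1 = 6
11 = 11·1 + 0, so a_2 = 11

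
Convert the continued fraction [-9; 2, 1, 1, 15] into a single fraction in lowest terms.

-671/78

a_0 = -9: -9/1
a_1 = 2: -17/2
a_2 = 1: -26/3
a_3 = 1: -43/5
a_4 = 15: -671/78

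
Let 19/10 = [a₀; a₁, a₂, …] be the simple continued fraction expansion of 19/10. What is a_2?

⌊19/10⌋ = 1, remainder 9
⌊10/9⌋ = 1, remainder 1
⌊9/1⌋ = 9, remainder 0

9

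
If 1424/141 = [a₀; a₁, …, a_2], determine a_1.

Repeatedly divide and take the remainder:
1424 = 10·141 + 14, so a_0 = 10
141 = 10·14 + 1, so a_1 = 10

10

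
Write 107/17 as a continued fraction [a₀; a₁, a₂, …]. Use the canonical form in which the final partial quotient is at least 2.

107 = 6·17 + 5, so a_0 = 6
17 = 3·5 + 2, so a_1 = 3
5 = 2·2 + 1, so a_2 = 2
2 = 2·1 + 0, so a_3 = 2

[6; 3, 2, 2]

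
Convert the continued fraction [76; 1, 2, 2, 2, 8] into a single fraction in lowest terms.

a_0 = 76: 76/1
a_1 = 1: 77/1
a_2 = 2: 230/3
a_3 = 2: 537/7
a_4 = 2: 1304/17
a_5 = 8: 10969/143

10969/143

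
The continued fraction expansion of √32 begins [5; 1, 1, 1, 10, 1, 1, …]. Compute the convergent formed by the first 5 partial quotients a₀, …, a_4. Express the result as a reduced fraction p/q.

a_0 = 5: 5/1
a_1 = 1: 6/1
a_2 = 1: 11/2
a_3 = 1: 17/3
a_4 = 10: 181/32

181/32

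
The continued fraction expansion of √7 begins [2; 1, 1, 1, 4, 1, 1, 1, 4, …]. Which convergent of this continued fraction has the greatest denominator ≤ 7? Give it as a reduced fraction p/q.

a_0 = 2: 2/1  (≤ bound)
a_1 = 1: 3/1  (≤ bound)
a_2 = 1: 5/2  (≤ bound)
a_3 = 1: 8/3  (≤ bound)
a_4 = 4: 37/14  (> 7, stop)

8/3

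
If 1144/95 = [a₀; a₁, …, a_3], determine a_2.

1144 = 12·95 + 4, so a_0 = 12
95 = 23·4 + 3, so a_1 = 23
4 = 1·3 + 1, so a_2 = 1

1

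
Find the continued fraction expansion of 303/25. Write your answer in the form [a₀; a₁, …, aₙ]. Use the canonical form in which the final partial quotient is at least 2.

[12; 8, 3]

303 ÷ 25 → quotient 12, remainder 3
25 ÷ 3 → quotient 8, remainder 1
3 ÷ 1 → quotient 3, remainder 0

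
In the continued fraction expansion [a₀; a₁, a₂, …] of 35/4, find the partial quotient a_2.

3

Run the Euclidean algorithm, recording each quotient:
⌊35/4⌋ = 8, remainder 3
⌊4/3⌋ = 1, remainder 1
⌊3/1⌋ = 3, remainder 0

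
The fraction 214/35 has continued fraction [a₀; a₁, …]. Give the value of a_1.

⌊214/35⌋ = 6, remainder 4
⌊35/4⌋ = 8, remainder 3

8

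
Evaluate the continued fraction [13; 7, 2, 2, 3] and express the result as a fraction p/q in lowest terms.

Start with 3.
2 + 1/(3/1) = 2 + 1/3 = 7/3
2 + 1/(7/3) = 2 + 3/7 = 17/7
7 + 1/(17/7) = 7 + 7/17 = 126/17
13 + 1/(126/17) = 13 + 17/126 = 1655/126

1655/126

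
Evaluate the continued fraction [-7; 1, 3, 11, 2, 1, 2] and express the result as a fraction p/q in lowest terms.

Collapse the nested fraction from the inside out:
Start with 2.
1 + 1/(2/1) = 1 + 1/2 = 3/2
2 + 1/(3/2) = 2 + 2/3 = 8/3
11 + 1/(8/3) = 11 + 3/8 = 91/8
3 + 1/(91/8) = 3 + 8/91 = 281/91
1 + 1/(281/91) = 1 + 91/281 = 372/281
-7 + 1/(372/281) = -7 + 281/372 = -2323/372

-2323/372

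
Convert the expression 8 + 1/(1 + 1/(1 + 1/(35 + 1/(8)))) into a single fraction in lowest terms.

Start with 8.
35 + 1/(8/1) = 35 + 1/8 = 281/8
1 + 1/(281/8) = 1 + 8/281 = 289/281
1 + 1/(289/281) = 1 + 281/289 = 570/289
8 + 1/(570/289) = 8 + 289/570 = 4849/570

4849/570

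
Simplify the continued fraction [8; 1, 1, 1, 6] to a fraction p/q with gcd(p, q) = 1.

a_0 = 8: 8/1
a_1 = 1: 9/1
a_2 = 1: 17/2
a_3 = 1: 26/3
a_4 = 6: 173/20

173/20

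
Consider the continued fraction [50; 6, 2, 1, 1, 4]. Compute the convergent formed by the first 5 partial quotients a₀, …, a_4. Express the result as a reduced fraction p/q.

1605/32

Compute successive convergents:
a_0 = 50: 50/1
a_1 = 6: 301/6
a_2 = 2: 652/13
a_3 = 1: 953/19
a_4 = 1: 1605/32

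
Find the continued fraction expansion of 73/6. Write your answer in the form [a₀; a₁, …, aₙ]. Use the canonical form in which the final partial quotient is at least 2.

[12; 6]

Run the Euclidean algorithm, recording each quotient:
73 ÷ 6 → quotient 12, remainder 1
6 ÷ 1 → quotient 6, remainder 0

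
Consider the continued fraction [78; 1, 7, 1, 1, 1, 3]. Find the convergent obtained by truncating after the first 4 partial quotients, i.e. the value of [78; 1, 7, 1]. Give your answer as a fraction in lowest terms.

710/9

Start with 1.
7 + 1/(1/1) = 7 + 1/1 = 8/1
1 + 1/(8/1) = 1 + 1/8 = 9/8
78 + 1/(9/8) = 78 + 8/9 = 710/9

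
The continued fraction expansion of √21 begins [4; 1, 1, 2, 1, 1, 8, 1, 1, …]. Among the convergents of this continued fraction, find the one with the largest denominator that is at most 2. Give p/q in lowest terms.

9/2

a_0 = 4: 4/1  (≤ bound)
a_1 = 1: 5/1  (≤ bound)
a_2 = 1: 9/2  (≤ bound)
a_3 = 2: 23/5  (> 2, stop)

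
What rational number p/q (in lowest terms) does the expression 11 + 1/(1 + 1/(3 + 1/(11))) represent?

a_0 = 11: 11/1
a_1 = 1: 12/1
a_2 = 3: 47/4
a_3 = 11: 529/45

529/45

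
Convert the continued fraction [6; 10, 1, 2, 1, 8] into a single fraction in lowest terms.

2291/376

Compute successive convergents:
a_0 = 6: 6/1
a_1 = 10: 61/10
a_2 = 1: 67/11
a_3 = 2: 195/32
a_4 = 1: 262/43
a_5 = 8: 2291/376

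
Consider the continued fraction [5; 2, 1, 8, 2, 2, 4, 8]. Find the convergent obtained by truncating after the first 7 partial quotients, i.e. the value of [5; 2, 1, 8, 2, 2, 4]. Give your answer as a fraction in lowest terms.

Work from the innermost term outward:
Start with 4.
2 + 1/(4/1) = 2 + 1/4 = 9/4
2 + 1/(9/4) = 2 + 4/9 = 22/9
8 + 1/(22/9) = 8 + 9/22 = 185/22
1 + 1/(185/22) = 1 + 22/185 = 207/185
2 + 1/(207/185) = 2 + 185/207 = 599/207
5 + 1/(599/207) = 5 + 207/599 = 3202/599

3202/599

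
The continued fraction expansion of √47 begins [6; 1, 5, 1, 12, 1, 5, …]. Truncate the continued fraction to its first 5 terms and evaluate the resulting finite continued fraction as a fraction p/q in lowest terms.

Start with 12.
1 + 1/(12/1) = 1 + 1/12 = 13/12
5 + 1/(13/12) = 5 + 12/13 = 77/13
1 + 1/(77/13) = 1 + 13/77 = 90/77
6 + 1/(90/77) = 6 + 77/90 = 617/90

617/90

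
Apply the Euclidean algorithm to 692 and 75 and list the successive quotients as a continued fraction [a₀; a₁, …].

[9; 4, 2, 2, 3]

692 = 9·75 + 17, so a_0 = 9
75 = 4·17 + 7, so a_1 = 4
17 = 2·7 + 3, so a_2 = 2
7 = 2·3 + 1, so a_3 = 2
3 = 3·1 + 0, so a_4 = 3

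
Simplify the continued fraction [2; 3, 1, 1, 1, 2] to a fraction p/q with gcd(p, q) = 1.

66/29

a_0 = 2: 2/1
a_1 = 3: 7/3
a_2 = 1: 9/4
a_3 = 1: 16/7
a_4 = 1: 25/11
a_5 = 2: 66/29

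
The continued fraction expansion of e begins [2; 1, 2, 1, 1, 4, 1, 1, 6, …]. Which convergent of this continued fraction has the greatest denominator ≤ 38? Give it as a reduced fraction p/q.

a_0 = 2: 2/1  (≤ bound)
a_1 = 1: 3/1  (≤ bound)
a_2 = 2: 8/3  (≤ bound)
a_3 = 1: 11/4  (≤ bound)
a_4 = 1: 19/7  (≤ bound)
a_5 = 4: 87/32  (≤ bound)
a_6 = 1: 106/39  (> 38, stop)

87/32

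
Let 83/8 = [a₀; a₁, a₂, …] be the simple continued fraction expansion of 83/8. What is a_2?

⌊83/8⌋ = 10, remainder 3
⌊8/3⌋ = 2, remainder 2
⌊3/2⌋ = 1, remainder 1

1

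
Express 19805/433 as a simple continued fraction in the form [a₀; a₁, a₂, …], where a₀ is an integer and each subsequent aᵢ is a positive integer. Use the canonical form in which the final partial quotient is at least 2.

[45; 1, 2, 1, 4, 1, 18]

19805 = 45·433 + 320, so a_0 = 45
433 = 1·320 + 113, so a_1 = 1
320 = 2·113 + 94, so a_2 = 2
113 = 1·94 + 19, so a_3 = 1
94 = 4·19 + 18, so a_4 = 4
19 = 1·18 + 1, so a_5 = 1
18 = 18·1 + 0, so a_6 = 18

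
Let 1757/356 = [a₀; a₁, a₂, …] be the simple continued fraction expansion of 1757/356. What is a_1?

1

Apply division with remainder until the remainder is 0:
1757 = 4·356 + 333, so a_0 = 4
356 = 1·333 + 23, so a_1 = 1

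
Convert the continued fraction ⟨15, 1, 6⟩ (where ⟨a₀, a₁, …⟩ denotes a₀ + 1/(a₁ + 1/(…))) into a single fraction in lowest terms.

111/7

Start with 6.
1 + 1/(6/1) = 1 + 1/6 = 7/6
15 + 1/(7/6) = 15 + 6/7 = 111/7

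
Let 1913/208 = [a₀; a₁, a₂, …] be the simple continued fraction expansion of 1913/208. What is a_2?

13

Apply division with remainder until the remainder is 0:
1913 = 9·208 + 41, so a_0 = 9
208 = 5·41 + 3, so a_1 = 5
41 = 13·3 + 2, so a_2 = 13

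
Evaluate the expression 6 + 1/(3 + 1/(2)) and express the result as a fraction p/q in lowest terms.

Collapse the nested fraction from the inside out:
Start with 2.
3 + 1/(2/1) = 3 + 1/2 = 7/2
6 + 1/(7/2) = 6 + 2/7 = 44/7

44/7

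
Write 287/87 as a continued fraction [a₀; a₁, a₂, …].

Apply division with remainder until the remainder is 0:
287 ÷ 87 → quotient 3, remainder 26
87 ÷ 26 → quotient 3, remainder 9
26 ÷ 9 → quotient 2, remainder 8
9 ÷ 8 → quotient 1, remainder 1
8 ÷ 1 → quotient 8, remainder 0

[3; 3, 2, 1, 8]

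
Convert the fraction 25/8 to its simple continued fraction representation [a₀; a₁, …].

Apply division with remainder until the remainder is 0:
⌊25/8⌋ = 3, remainder 1
⌊8/1⌋ = 8, remainder 0

[3; 8]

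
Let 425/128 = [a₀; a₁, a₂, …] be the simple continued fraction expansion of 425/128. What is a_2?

425 ÷ 128 → quotient 3, remainder 41
128 ÷ 41 → quotient 3, remainder 5
41 ÷ 5 → quotient 8, remainder 1

8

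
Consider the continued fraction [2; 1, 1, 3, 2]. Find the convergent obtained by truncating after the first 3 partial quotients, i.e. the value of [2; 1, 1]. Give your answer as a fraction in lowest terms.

5/2

Work from the innermost term outward:
Start with 1.
1 + 1/(1/1) = 1 + 1/1 = 2/1
2 + 1/(2/1) = 2 + 1/2 = 5/2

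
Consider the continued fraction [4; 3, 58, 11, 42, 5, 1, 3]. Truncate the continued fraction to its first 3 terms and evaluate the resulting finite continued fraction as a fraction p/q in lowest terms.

758/175

a_0 = 4: 4/1
a_1 = 3: 13/3
a_2 = 58: 758/175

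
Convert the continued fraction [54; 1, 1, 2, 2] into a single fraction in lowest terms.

655/12

Start with 2.
2 + 1/(2/1) = 2 + 1/2 = 5/2
1 + 1/(5/2) = 1 + 2/5 = 7/5
1 + 1/(7/5) = 1 + 5/7 = 12/7
54 + 1/(12/7) = 54 + 7/12 = 655/12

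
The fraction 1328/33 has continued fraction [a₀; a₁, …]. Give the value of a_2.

Repeatedly divide and take the remainder:
⌊1328/33⌋ = 40, remainder 8
⌊33/8⌋ = 4, remainder 1
⌊8/1⌋ = 8, remainder 0

8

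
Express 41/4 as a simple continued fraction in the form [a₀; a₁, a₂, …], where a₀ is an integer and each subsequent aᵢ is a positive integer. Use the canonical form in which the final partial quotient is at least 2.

41 = 10·4 + 1, so a_0 = 10
4 = 4·1 + 0, so a_1 = 4

[10; 4]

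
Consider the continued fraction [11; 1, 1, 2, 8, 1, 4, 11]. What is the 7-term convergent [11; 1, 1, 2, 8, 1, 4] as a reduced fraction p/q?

Work from the innermost term outward:
Start with 4.
1 + 1/(4/1) = 1 + 1/4 = 5/4
8 + 1/(5/4) = 8 + 4/5 = 44/5
2 + 1/(44/5) = 2 + 5/44 = 93/44
1 + 1/(93/44) = 1 + 44/93 = 137/93
1 + 1/(137/93) = 1 + 93/137 = 230/137
11 + 1/(230/137) = 11 + 137/230 = 2667/230

2667/230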